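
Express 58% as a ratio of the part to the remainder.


58% means 58 parts out of 100; remainder = 42
Part : remainder = 58:42
GCD = 2
= 29:21

29:21


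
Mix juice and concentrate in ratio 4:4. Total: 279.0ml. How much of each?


Total parts = 4 + 4 = 8
juice: 279.0 × 4/8 = 139.5ml
concentrate: 279.0 × 4/8 = 139.5ml
= 139.5ml and 139.5ml

139.5ml and 139.5ml


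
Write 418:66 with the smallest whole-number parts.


GCD(418, 66) = 22
418/22 : 66/22
= 19:3

19:3


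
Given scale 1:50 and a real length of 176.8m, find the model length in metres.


Model size = real / scale
= 176.8 / 50
= 3.5360 m

3.5360 m


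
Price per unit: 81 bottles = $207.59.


Unit rate = total / quantity
= 207.59 / 81
= $2.56 per unit

$2.56 per unit


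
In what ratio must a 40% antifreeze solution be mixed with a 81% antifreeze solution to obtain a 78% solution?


Let x parts of 40% mix with y parts of 81%.
40x + 81y = 78(x + y)
40x + 81y = 78x + 78y
x(40 - 78) = y(78 - 81)
x/y = (81 - 78)/(78 - 40) = 3/38
Simplify: 3:38
= 3:38

3:38


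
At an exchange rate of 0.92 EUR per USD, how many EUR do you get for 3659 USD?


Amount × rate = 3659 × 0.92
= 3366.28 EUR

3366.28 EUR


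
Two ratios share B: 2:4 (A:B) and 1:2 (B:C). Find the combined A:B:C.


Match B: multiply A:B by 1 → 2:4
Multiply B:C by 4 → 4:8
Combined: 2:4:8
GCD = 2
= 1:2:4

1:2:4


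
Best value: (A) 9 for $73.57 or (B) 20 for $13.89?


Deal A: $73.57/9 = $8.1744/unit
Deal B: $13.89/20 = $0.6945/unit
B is cheaper per unit
= Deal B

Deal B


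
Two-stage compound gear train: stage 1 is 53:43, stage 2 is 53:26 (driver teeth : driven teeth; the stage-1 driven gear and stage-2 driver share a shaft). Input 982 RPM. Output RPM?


Stage 1: RPM_B = RPM_A × t_A/t_B = 982 × 53/43 = 52046/43 ≈ 1210.37
B and C share a shaft → RPM_C = RPM_B
Stage 2: RPM_D = RPM_C × t_C/t_D = RPM_A × (t_A×t_C)/(t_B×t_D)
Overall ratio = (53×53)/(43×26) = 2809/1118
RPM_D = 982 × 2809/1118 = 2758438/1118
≈ 2467.30 RPM

2467.30 RPM


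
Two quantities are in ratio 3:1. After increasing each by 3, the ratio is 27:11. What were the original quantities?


Let A = 3k, B = 1k.
(3k + 3) / (1k + 3) = 27/11
Cross-multiply: 11(3k + 3) = 27(1k + 3)
33k + 33 = 27k + 81
33k - 27k = 81 - 33
6k = 48
k = 48/6 = 8
A = 3×8 = 24, B = 1×8 = 8
= A = 24, B = 8

A = 24, B = 8


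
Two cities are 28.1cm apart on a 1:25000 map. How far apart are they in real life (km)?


Real distance = map distance × scale
= 28.1cm × 25000
= 702500 cm = 7025.0 m
= 7.025 km

7.025 km


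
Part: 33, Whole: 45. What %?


Percentage = (part / whole) × 100
= (33 / 45) × 100
≈ 73.33%

73.33%


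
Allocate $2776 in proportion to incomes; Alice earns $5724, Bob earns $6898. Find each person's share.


Total income = 5724 + 6898 = $12622
Alice: $2776 × 5724/12622 = $1258.90
Bob: $2776 × 6898/12622 = $1517.10
= Alice: $1258.90, Bob: $1517.10

Alice: $1258.90, Bob: $1517.10


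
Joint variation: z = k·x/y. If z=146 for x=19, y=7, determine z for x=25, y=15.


z = k·x/y
Solve for k using the known point: k = z·y/x = 146×7/19 = 1022/19 ≈ 53.7895
Now evaluate at x=25, y=15:
z = k × 25 / 15 = (1022 × 25) / (19 × 15) = 25550/285
≈ 89.6491

89.6491


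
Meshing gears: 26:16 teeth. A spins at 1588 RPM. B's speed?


Gear ratio = 26:16 = 13:8
RPM_B = RPM_A × (teeth_A / teeth_B)
= 1588 × (26/16)
= 2580.5 RPM

2580.5 RPM


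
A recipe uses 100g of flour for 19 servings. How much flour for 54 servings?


Direct proportion: y/x = constant
k = 100/19 ≈ 5.2632
y₂ = k × 54 = 100 × 54 / 19 = 5400/19
≈ 284.21

284.21


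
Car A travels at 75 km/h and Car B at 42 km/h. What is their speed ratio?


Ratio = 75:42
GCD = 3
Simplified = 25:14
Time ratio (same distance) = 14:25
Speed ratio = 25:14

25:14


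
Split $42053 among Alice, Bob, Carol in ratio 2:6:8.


Total parts = 2 + 6 + 8 = 16
Alice: 42053 × 2/16 = 5256.63
Bob: 42053 × 6/16 = 15769.88
Carol: 42053 × 8/16 = 21026.50
= Alice: $5256.63, Bob: $15769.88, Carol: $21026.50

Alice: $5256.63, Bob: $15769.88, Carol: $21026.50


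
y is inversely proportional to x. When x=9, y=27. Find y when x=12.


Inverse proportion: x × y = constant
k = 9 × 27 = 243
y₂ = k / 12 = 243 / 12
= 20.25

20.25


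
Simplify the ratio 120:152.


GCD(120, 152) = 8
120/8 : 152/8
= 15:19

15:19


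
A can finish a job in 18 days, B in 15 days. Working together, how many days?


Rate of A = 1/18 per day
Rate of B = 1/15 per day
Combined rate = 1/18 + 1/15 = 33/270 ≈ 0.1222 per day
Days = 1 / combined rate = 270/33
≈ 8.18 days

8.18 days


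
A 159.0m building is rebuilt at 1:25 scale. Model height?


Model size = real / scale
= 159.0 / 25
= 6.3600 m

6.3600 m


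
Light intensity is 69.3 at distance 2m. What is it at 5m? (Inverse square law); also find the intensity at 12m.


I₁d₁² = I₂d₂²
I at 5m = 69.3 × (2/5)² = 69.3 × 4/25 = 277.2/25 = 11.0880
I at 12m = 69.3 × (2/12)² = 69.3 × 4/144 = 277.2/144 = 1.9250
= 11.0880 and 1.9250

11.0880 and 1.9250


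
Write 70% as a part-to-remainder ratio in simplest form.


70% means 70 parts out of 100; remainder = 30
Part : remainder = 70:30
GCD = 10
= 7:3

7:3


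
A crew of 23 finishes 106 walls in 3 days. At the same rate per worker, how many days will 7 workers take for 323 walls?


Days ∝ work / workers, so d₂ = d₁ × (m₁/m₂) × (w₂/w₁)
Workers factor (inverse): 23/7 ≈ 3.2857
Work factor (direct): 323/106 ≈ 3.0472
d₂ = 3 × 23/7 × 323/106 = (3 × 23 × 323) / (7 × 106) = 22287/742
≈ 30.04 days

30.04 days


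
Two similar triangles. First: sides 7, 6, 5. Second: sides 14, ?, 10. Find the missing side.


Scale factor = 14/7 = 2
Missing side = 6 × 2
= 12.0

12.0


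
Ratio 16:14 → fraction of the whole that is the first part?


Total parts = 16 + 14 = 30
First part: 16/30 = 8/15
= 8/15

8/15


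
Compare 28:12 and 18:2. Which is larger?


28/12 = 2.3333
18/2 = 9.0000
2.3333 < 9.0000, so 28:12 is less
= 18:2

18:2


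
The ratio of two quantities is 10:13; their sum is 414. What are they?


Let A = 10k, B = 13k.
10k + 13k = 414
23k = 414 → k = 414/23 = 18
A = 10×18 = 180, B = 13×18 = 234
= A = 180, B = 234

A = 180, B = 234


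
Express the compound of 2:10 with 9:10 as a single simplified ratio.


Compound ratio = (2×9) : (10×10)
= 18:100
GCD = 2
= 9:50

9:50


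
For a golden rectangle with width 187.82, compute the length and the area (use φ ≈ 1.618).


φ = (1 + √5) / 2 ≈ 1.618
Length = width × φ = 187.82 × 1.618 = 303.89276
≈ 303.89
Area = width × length = 187.82 × 303.89276 = 57077.1381832 ≈ 57077.14
= Length: 303.89, Area: 57077.14

Length: 303.89, Area: 57077.14


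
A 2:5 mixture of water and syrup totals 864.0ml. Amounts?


Total parts = 2 + 5 = 7
water: 864.0 × 2/7 = 246.9ml
syrup: 864.0 × 5/7 = 617.1ml
= 246.9ml and 617.1ml

246.9ml and 617.1ml


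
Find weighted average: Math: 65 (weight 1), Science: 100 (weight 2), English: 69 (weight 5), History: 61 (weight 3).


Numerator = 65×1 + 100×2 + 69×5 + 61×3
= 65 + 200 + 345 + 183
= 793
Total weight = 11
Weighted avg = 793/11
= 72.09

72.09


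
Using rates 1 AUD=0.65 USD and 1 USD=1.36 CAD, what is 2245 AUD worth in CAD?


Step 1: 2245 AUD × 0.65 = 1459.25 USD
Step 2: 1459.25 USD × 1.36 = 1984.58 CAD
Implied rate AUD→CAD = 0.65 × 1.36 = 0.8840
= 1984.58 CAD

1984.58 CAD


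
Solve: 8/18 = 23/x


Cross multiply: 8 × x = 18 × 23
8x = 414
x = 414 / 8
= 51.75

51.75


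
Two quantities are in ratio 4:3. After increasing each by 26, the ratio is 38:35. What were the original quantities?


Let A = 4k, B = 3k.
(4k + 26) / (3k + 26) = 38/35
Cross-multiply: 35(4k + 26) = 38(3k + 26)
140k + 910 = 114k + 988
140k - 114k = 988 - 910
26k = 78
k = 78/26 = 3
A = 4×3 = 12, B = 3×3 = 9
= A = 12, B = 9

A = 12, B = 9


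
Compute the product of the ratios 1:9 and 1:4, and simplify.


Compound ratio = (1×1) : (9×4)
= 1:36
GCD = 1
= 1:36

1:36


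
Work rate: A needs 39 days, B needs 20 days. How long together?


Rate of A = 1/39 per day
Rate of B = 1/20 per day
Combined rate = 1/39 + 1/20 = 59/780 ≈ 0.0756 per day
Days = 1 / combined rate = 780/59
≈ 13.22 days

13.22 days


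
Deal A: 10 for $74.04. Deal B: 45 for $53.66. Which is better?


Deal A: $74.04/10 = $7.4040/unit
Deal B: $53.66/45 = $1.1924/unit
B is cheaper per unit
= Deal B

Deal B


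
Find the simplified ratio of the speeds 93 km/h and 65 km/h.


Ratio = 93:65
GCD = 1
Simplified = 93:65
Time ratio (same distance) = 65:93
Speed ratio = 93:65

93:65


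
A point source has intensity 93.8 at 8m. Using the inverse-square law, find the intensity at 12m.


I₁d₁² = I₂d₂²
I₂ = I₁ × (d₁/d₂)²
= 93.8 × (8/12)²
= 93.8 × 64/144
= 6003.2/144
≈ 41.6889

41.6889


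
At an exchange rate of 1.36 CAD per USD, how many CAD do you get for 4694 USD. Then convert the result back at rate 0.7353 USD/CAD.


Amount × rate = 4694 × 1.36 = 6383.84 CAD
Round-trip: 6383.84 × 0.7353 = 4694.04 USD
= 6383.84 CAD, then 4694.04 USD

6383.84 CAD, then 4694.04 USD


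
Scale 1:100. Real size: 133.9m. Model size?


Model size = real / scale
= 133.9 / 100
= 1.3390 m

1.3390 m


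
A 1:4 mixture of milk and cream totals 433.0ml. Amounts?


Total parts = 1 + 4 = 5
milk: 433.0 × 1/5 = 86.6ml
cream: 433.0 × 4/5 = 346.4ml
= 86.6ml and 346.4ml

86.6ml and 346.4ml


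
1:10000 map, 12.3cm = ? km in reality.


Real distance = map distance × scale
= 12.3cm × 10000
= 123000 cm = 1230.0 m
= 1.230 km

1.230 km


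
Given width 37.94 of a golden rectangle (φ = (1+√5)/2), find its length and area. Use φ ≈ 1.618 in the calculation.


φ = (1 + √5) / 2 ≈ 1.618
Length = width × φ = 37.94 × 1.618 = 61.38692
≈ 61.39
Area = width × length = 37.94 × 61.38692 = 2329.0197448 ≈ 2329.02
= Length: 61.39, Area: 2329.02

Length: 61.39, Area: 2329.02


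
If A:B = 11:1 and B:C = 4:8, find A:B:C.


Match B: multiply A:B by 4 → 44:4
Multiply B:C by 1 → 4:8
Combined: 44:4:8
GCD = 4
= 11:1:2

11:1:2


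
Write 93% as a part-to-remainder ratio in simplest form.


93% means 93 parts out of 100; remainder = 7
Part : remainder = 93:7
GCD = 1
= 93:7

93:7


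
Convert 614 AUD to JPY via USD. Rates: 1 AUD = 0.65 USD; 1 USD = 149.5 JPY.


Step 1: 614 AUD × 0.65 = 399.10 USD
Step 2: 399.10 USD × 149.5 = 59665.45 JPY
Implied rate AUD→JPY = 0.65 × 149.5 = 97.1750
= 59665.45 JPY

59665.45 JPY


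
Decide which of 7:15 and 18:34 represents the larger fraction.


7/15 = 0.4667
18/34 = 0.5294
0.4667 < 0.5294, so 7:15 is less
= 18:34

18:34


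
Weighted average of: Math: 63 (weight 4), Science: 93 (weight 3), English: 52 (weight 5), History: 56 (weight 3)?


Numerator = 63×4 + 93×3 + 52×5 + 56×3
= 252 + 279 + 260 + 168
= 959
Total weight = 15
Weighted avg = 959/15
= 63.93

63.93


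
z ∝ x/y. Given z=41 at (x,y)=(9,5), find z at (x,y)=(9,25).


z = k·x/y
Solve for k using the known point: k = z·y/x = 41×5/9 = 205/9 ≈ 22.7778
Now evaluate at x=9, y=25:
z = k × 9 / 25 = (205 × 9) / (9 × 25) = 1845/225
= 8.2000

8.2000


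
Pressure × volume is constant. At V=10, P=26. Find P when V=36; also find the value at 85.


Inverse proportion: x × y = constant
k = 10 × 26 = 260
At x=36: k/36 = 7.22
At x=85: k/85 = 3.06
= 7.22 and 3.06

7.22 and 3.06


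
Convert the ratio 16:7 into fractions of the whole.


Total parts = 16 + 7 = 23
First part: 16/23 = 16/23
Second part: 7/23 = 7/23
= 16/23 and 7/23

16/23 and 7/23


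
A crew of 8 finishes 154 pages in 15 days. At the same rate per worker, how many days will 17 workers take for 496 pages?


Days ∝ work / workers, so d₂ = d₁ × (m₁/m₂) × (w₂/w₁)
Workers factor (inverse): 8/17 ≈ 0.4706
Work factor (direct): 496/154 ≈ 3.2208
d₂ = 15 × 8/17 × 496/154 = (15 × 8 × 496) / (17 × 154) = 59520/2618
≈ 22.73 days

22.73 days


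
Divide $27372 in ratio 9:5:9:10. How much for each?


Total parts = 9 + 5 + 9 + 10 = 33
Part 1: 27372 × 9/33 = 7465.09
Part 2: 27372 × 5/33 = 4147.27
Part 3: 27372 × 9/33 = 7465.09
Part 4: 27372 × 10/33 = 8294.55
= Part 1: $7465.09, Part 2: $4147.27, Part 3: $7465.09, Part 4: $8294.55

Part 1: $7465.09, Part 2: $4147.27, Part 3: $7465.09, Part 4: $8294.55


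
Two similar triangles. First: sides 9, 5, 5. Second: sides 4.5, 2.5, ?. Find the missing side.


Scale factor = 4.5/9 = 0.5
Missing side = 5 × 0.5
= 2.5

2.5


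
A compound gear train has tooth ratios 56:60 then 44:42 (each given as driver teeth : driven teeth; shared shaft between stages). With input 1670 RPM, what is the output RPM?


Stage 1: RPM_B = RPM_A × t_A/t_B = 1670 × 56/60 = 93520/60 ≈ 1558.67
B and C share a shaft → RPM_C = RPM_B
Stage 2: RPM_D = RPM_C × t_C/t_D = RPM_A × (t_A×t_C)/(t_B×t_D)
Overall ratio = (56×44)/(60×42) = 2464/2520
RPM_D = 1670 × 2464/2520 = 4114880/2520
≈ 1632.89 RPM

1632.89 RPM


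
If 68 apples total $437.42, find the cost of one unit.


Unit rate = total / quantity
= 437.42 / 68
= $6.43 per unit

$6.43 per unit


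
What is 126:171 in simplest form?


GCD(126, 171) = 9
126/9 : 171/9
= 14:19

14:19


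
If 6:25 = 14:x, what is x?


Cross multiply: 6 × x = 25 × 14
6x = 350
x = 350 / 6
= 58.33

58.33


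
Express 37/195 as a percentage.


Percentage = (part / whole) × 100
= (37 / 195) × 100
≈ 18.97%

18.97%


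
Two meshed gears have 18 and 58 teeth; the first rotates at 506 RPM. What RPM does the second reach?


Gear ratio = 18:58 = 9:29
RPM_B = RPM_A × (teeth_A / teeth_B)
= 506 × (18/58)
= 157.0 RPM

157.0 RPM


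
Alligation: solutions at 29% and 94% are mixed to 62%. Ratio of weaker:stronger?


Let x parts of 29% mix with y parts of 94%.
29x + 94y = 62(x + y)
29x + 94y = 62x + 62y
x(29 - 62) = y(62 - 94)
x/y = (94 - 62)/(62 - 29) = 32/33
Simplify: 32:33
= 32:33

32:33


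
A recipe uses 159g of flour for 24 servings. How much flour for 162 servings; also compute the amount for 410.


Direct proportion: y/x = constant
k = 159/24 = 6.6250
y at x=162: k × 162 = 159 × 162 / 24 = 25758/24 = 1073.25
y at x=410: k × 410 = 159 × 410 / 24 = 65190/24 = 2716.25
= 1073.25 and 2716.25

1073.25 and 2716.25


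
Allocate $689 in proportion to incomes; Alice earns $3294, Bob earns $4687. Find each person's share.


Total income = 3294 + 4687 = $7981
Alice: $689 × 3294/7981 = $284.37
Bob: $689 × 4687/7981 = $404.63
= Alice: $284.37, Bob: $404.63

Alice: $284.37, Bob: $404.63


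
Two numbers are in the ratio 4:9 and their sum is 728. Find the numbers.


Let A = 4k, B = 9k.
4k + 9k = 728
13k = 728 → k = 728/13 = 56
A = 4×56 = 224, B = 9×56 = 504
= A = 224, B = 504

A = 224, B = 504


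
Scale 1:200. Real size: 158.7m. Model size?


Model size = real / scale
= 158.7 / 200
= 0.7935 m

0.7935 m


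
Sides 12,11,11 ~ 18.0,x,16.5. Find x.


Scale factor = 18.0/12 = 1.5
Missing side = 11 × 1.5
= 16.5

16.5


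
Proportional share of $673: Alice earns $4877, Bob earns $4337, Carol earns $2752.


Total income = 4877 + 4337 + 2752 = $11966
Alice: $673 × 4877/11966 = $274.30
Bob: $673 × 4337/11966 = $243.92
Carol: $673 × 2752/11966 = $154.78
= Alice: $274.30, Bob: $243.92, Carol: $154.78

Alice: $274.30, Bob: $243.92, Carol: $154.78


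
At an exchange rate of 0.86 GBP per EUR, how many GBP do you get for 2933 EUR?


Amount × rate = 2933 × 0.86
= 2522.38 GBP

2522.38 GBP


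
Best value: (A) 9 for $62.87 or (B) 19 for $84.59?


Deal A: $62.87/9 = $6.9856/unit
Deal B: $84.59/19 = $4.4521/unit
B is cheaper per unit
= Deal B

Deal B


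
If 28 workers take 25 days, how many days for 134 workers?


Inverse proportion: x × y = constant
k = 28 × 25 = 700
y₂ = k / 134 = 700 / 134
= 5.22

5.22


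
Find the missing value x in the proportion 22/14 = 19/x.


Cross multiply: 22 × x = 14 × 19
22x = 266
x = 266 / 22
= 12.09

12.09


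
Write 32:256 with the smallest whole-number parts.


GCD(32, 256) = 32
32/32 : 256/32
= 1:8

1:8


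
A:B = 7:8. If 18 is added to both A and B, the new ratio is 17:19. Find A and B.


Let A = 7k, B = 8k.
(7k + 18) / (8k + 18) = 17/19
Cross-multiply: 19(7k + 18) = 17(8k + 18)
133k + 342 = 136k + 306
133k - 136k = 306 - 342
-3k = -36
k = -36/-3 = 12
A = 7×12 = 84, B = 8×12 = 96
= A = 84, B = 96

A = 84, B = 96


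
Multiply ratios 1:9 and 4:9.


Compound ratio = (1×4) : (9×9)
= 4:81
GCD = 1
= 4:81

4:81


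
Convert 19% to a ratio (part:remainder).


19% means 19 parts out of 100; remainder = 81
Part : remainder = 19:81
GCD = 1
= 19:81

19:81


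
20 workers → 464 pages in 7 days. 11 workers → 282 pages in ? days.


Days ∝ work / workers, so d₂ = d₁ × (m₁/m₂) × (w₂/w₁)
Workers factor (inverse): 20/11 ≈ 1.8182
Work factor (direct): 282/464 ≈ 0.6078
d₂ = 7 × 20/11 × 282/464 = (7 × 20 × 282) / (11 × 464) = 39480/5104
≈ 7.74 days

7.74 days


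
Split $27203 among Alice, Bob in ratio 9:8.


Total parts = 9 + 8 = 17
Alice: 27203 × 9/17 = 14401.59
Bob: 27203 × 8/17 = 12801.41
= Alice: $14401.59, Bob: $12801.41

Alice: $14401.59, Bob: $12801.41


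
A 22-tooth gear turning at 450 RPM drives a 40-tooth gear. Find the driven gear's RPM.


Gear ratio = 22:40 = 11:20
RPM_B = RPM_A × (teeth_A / teeth_B)
= 450 × (22/40)
= 247.5 RPM

247.5 RPM


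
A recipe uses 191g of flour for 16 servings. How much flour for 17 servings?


Direct proportion: y/x = constant
k = 191/16 = 11.9375
y₂ = k × 17 = 191 × 17 / 16 = 3247/16
≈ 202.94

202.94


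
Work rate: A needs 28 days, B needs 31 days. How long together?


Rate of A = 1/28 per day
Rate of B = 1/31 per day
Combined rate = 1/28 + 1/31 = 59/868 ≈ 0.0680 per day
Days = 1 / combined rate = 868/59
≈ 14.71 days

14.71 days


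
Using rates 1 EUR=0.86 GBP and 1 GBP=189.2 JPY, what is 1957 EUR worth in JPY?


Step 1: 1957 EUR × 0.86 = 1683.02 GBP
Step 2: 1683.02 GBP × 189.2 = 318427.38 JPY
Implied rate EUR→JPY = 0.86 × 189.2 = 162.7120
= 318427.38 JPY

318427.38 JPY


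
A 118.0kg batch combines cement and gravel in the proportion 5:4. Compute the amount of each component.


Total parts = 5 + 4 = 9
cement: 118.0 × 5/9 = 65.6kg
gravel: 118.0 × 4/9 = 52.4kg
= 65.6kg and 52.4kg

65.6kg and 52.4kg


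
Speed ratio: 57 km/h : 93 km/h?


Ratio = 57:93
GCD = 3
Simplified = 19:31
Time ratio (same distance) = 31:19
Speed ratio = 19:31

19:31


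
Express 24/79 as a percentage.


Percentage = (part / whole) × 100
= (24 / 79) × 100
≈ 30.38%

30.38%


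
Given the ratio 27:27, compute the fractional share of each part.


Total parts = 27 + 27 = 54
First part: 27/54 = 1/2
Second part: 27/54 = 1/2
= 1/2 and 1/2

1/2 and 1/2


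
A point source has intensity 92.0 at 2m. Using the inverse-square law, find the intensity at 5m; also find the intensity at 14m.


I₁d₁² = I₂d₂²
I at 5m = 92.0 × (2/5)² = 92.0 × 4/25 = 368/25 = 14.7200
I at 14m = 92.0 × (2/14)² = 92.0 × 4/196 = 368/196 ≈ 1.8776
= 14.7200 and 1.8776

14.7200 and 1.8776


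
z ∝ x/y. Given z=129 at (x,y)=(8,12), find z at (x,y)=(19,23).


z = k·x/y
Solve for k using the known point: k = z·y/x = 129×12/8 = 1548/8 = 193.5000
Now evaluate at x=19, y=23:
z = k × 19 / 23 = (1548 × 19) / (8 × 23) = 29412/184
≈ 159.8478

159.8478


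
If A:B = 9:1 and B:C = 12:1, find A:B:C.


Match B: multiply A:B by 12 → 108:12
Multiply B:C by 1 → 12:1
Combined: 108:12:1
GCD = 1
= 108:12:1

108:12:1


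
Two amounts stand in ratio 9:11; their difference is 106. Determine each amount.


Let A = 9k, B = 11k.
11k - 9k = 106
2k = 106 → k = 106/2 = 53
A = 9×53 = 477, B = 11×53 = 583
= A = 477, B = 583

A = 477, B = 583


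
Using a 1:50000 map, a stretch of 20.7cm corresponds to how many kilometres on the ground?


Real distance = map distance × scale
= 20.7cm × 50000
= 1035000 cm = 10350.0 m
= 10.350 km

10.350 km


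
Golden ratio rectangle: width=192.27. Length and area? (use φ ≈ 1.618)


φ = (1 + √5) / 2 ≈ 1.618
Length = width × φ = 192.27 × 1.618 = 311.09286
≈ 311.09
Area = width × length = 192.27 × 311.09286 = 59813.8241922 ≈ 59813.82
= Length: 311.09, Area: 59813.82

Length: 311.09, Area: 59813.82


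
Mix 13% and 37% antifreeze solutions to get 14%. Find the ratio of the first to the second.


Let x parts of 13% mix with y parts of 37%.
13x + 37y = 14(x + y)
13x + 37y = 14x + 14y
x(13 - 14) = y(14 - 37)
x/y = (37 - 14)/(14 - 13) = 23/1
Simplify: 23:1
= 23:1

23:1


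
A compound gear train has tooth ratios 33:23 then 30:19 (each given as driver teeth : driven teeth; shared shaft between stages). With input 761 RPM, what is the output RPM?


Stage 1: RPM_B = RPM_A × t_A/t_B = 761 × 33/23 = 25113/23 ≈ 1091.87
B and C share a shaft → RPM_C = RPM_B
Stage 2: RPM_D = RPM_C × t_C/t_D = RPM_A × (t_A×t_C)/(t_B×t_D)
Overall ratio = (33×30)/(23×19) = 990/437
RPM_D = 761 × 990/437 = 753390/437
≈ 1724.00 RPM

1724.00 RPM


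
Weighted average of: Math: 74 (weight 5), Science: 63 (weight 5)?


Numerator = 74×5 + 63×5
= 370 + 315
= 685
Total weight = 10
Weighted avg = 685/10
= 68.50

68.50


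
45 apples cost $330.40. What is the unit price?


Unit rate = total / quantity
= 330.40 / 45
= $7.34 per unit

$7.34 per unit


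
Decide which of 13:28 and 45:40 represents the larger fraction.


13/28 = 0.4643
45/40 = 1.1250
0.4643 < 1.1250, so 13:28 is less
= 45:40

45:40


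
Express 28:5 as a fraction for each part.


Total parts = 28 + 5 = 33
First part: 28/33 = 28/33
Second part: 5/33 = 5/33
= 28/33 and 5/33

28/33 and 5/33


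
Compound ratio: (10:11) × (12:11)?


Compound ratio = (10×12) : (11×11)
= 120:121
GCD = 1
= 120:121

120:121


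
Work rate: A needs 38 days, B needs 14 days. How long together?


Rate of A = 1/38 per day
Rate of B = 1/14 per day
Combined rate = 1/38 + 1/14 = 52/532 ≈ 0.0977 per day
Days = 1 / combined rate = 532/52
≈ 10.23 days

10.23 days


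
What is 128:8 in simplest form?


GCD(128, 8) = 8
128/8 : 8/8
= 16:1

16:1


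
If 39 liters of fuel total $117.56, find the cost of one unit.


Unit rate = total / quantity
= 117.56 / 39
= $3.01 per unit

$3.01 per unit


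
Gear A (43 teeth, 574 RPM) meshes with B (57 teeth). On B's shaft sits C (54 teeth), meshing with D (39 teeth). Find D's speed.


Stage 1: RPM_B = RPM_A × t_A/t_B = 574 × 43/57 = 24682/57 ≈ 433.02
B and C share a shaft → RPM_C = RPM_B
Stage 2: RPM_D = RPM_C × t_C/t_D = RPM_A × (t_A×t_C)/(t_B×t_D)
Overall ratio = (43×54)/(57×39) = 2322/2223
RPM_D = 574 × 2322/2223 = 1332828/2223
≈ 599.56 RPM

599.56 RPM


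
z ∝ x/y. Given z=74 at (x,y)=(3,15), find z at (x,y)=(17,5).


z = k·x/y
Solve for k using the known point: k = z·y/x = 74×15/3 = 1110/3 = 370.0000
Now evaluate at x=17, y=5:
z = k × 17 / 5 = (1110 × 17) / (3 × 5) = 18870/15
= 1258.0000

1258.0000


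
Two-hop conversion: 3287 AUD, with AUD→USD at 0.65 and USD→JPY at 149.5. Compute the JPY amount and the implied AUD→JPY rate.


Step 1: 3287 AUD × 0.65 = 2136.55 USD
Step 2: 2136.55 USD × 149.5 = 319414.23 JPY
Implied rate AUD→JPY = 0.65 × 149.5 = 97.1750
= 319414.23 JPY; implied rate 97.1750 JPY/AUD

319414.23 JPY; implied rate 97.1750 JPY/AUD


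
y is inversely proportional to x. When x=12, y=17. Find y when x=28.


Inverse proportion: x × y = constant
k = 12 × 17 = 204
y₂ = k / 28 = 204 / 28
= 7.29

7.29


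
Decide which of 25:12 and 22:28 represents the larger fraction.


25/12 = 2.0833
22/28 = 0.7857
2.0833 > 0.7857, so 25:12 is greater
= 25:12

25:12


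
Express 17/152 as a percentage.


Percentage = (part / whole) × 100
= (17 / 152) × 100
≈ 11.18%

11.18%


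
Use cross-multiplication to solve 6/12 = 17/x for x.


Cross multiply: 6 × x = 12 × 17
6x = 204
x = 204 / 6
= 34.00

34.00


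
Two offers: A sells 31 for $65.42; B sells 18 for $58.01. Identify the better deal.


Deal A: $65.42/31 = $2.1103/unit
Deal B: $58.01/18 = $3.2228/unit
A is cheaper per unit
= Deal A

Deal A


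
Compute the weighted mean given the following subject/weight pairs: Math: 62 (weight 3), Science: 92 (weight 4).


Numerator = 62×3 + 92×4
= 186 + 368
= 554
Total weight = 7
Weighted avg = 554/7
= 79.14

79.14


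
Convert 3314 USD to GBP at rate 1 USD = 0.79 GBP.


Amount × rate = 3314 × 0.79
= 2618.06 GBP

2618.06 GBP


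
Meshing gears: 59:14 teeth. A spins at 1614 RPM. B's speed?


Gear ratio = 59:14 = 59:14
RPM_B = RPM_A × (teeth_A / teeth_B)
= 1614 × (59/14)
= 6801.9 RPM

6801.9 RPM


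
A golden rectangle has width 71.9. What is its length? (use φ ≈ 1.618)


φ = (1 + √5) / 2 ≈ 1.618
Length = width × φ = 71.9 × 1.618 = 116.3342
≈ 116.33

116.33


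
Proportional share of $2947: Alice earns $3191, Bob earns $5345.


Total income = 3191 + 5345 = $8536
Alice: $2947 × 3191/8536 = $1101.67
Bob: $2947 × 5345/8536 = $1845.33
= Alice: $1101.67, Bob: $1845.33

Alice: $1101.67, Bob: $1845.33


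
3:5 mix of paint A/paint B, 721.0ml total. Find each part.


Total parts = 3 + 5 = 8
paint A: 721.0 × 3/8 = 270.4ml
paint B: 721.0 × 5/8 = 450.6ml
= 270.4ml and 450.6ml

270.4ml and 450.6ml


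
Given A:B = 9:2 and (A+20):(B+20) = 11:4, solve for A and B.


Let A = 9k, B = 2k.
(9k + 20) / (2k + 20) = 11/4
Cross-multiply: 4(9k + 20) = 11(2k + 20)
36k + 80 = 22k + 220
36k - 22k = 220 - 80
14k = 140
k = 140/14 = 10
A = 9×10 = 90, B = 2×10 = 20
= A = 90, B = 20

A = 90, B = 20


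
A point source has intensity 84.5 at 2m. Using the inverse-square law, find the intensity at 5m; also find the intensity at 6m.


I₁d₁² = I₂d₂²
I at 5m = 84.5 × (2/5)² = 84.5 × 4/25 = 338/25 = 13.5200
I at 6m = 84.5 × (2/6)² = 84.5 × 4/36 = 338/36 ≈ 9.3889
= 13.5200 and 9.3889

13.5200 and 9.3889


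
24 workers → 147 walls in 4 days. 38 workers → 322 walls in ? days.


Days ∝ work / workers, so d₂ = d₁ × (m₁/m₂) × (w₂/w₁)
Workers factor (inverse): 24/38 ≈ 0.6316
Work factor (direct): 322/147 ≈ 2.1905
d₂ = 4 × 24/38 × 322/147 = (4 × 24 × 322) / (38 × 147) = 30912/5586
≈ 5.53 days

5.53 days


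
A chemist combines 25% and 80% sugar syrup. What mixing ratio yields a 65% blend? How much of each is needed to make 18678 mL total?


Let x parts of 25% mix with y parts of 80%.
25x + 80y = 65(x + y)
25x + 80y = 65x + 65y
x(25 - 65) = y(65 - 80)
x/y = (80 - 65)/(65 - 25) = 15/40
Simplify: 3:8
Total parts = 11; one part = 18678/11 = 1698.00 mL
25% solution: 3×1698.00 = 5094.00 mL
80% solution: 8×1698.00 = 13584.00 mL
= ratio 3:8; 5094.00 mL and 13584.00 mL

ratio 3:8; 5094.00 mL and 13584.00 mL


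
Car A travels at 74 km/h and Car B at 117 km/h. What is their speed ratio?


Ratio = 74:117
GCD = 1
Simplified = 74:117
Time ratio (same distance) = 117:74
Speed ratio = 74:117

74:117


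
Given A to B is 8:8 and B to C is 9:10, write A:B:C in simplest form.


Match B: multiply A:B by 9 → 72:72
Multiply B:C by 8 → 72:80
Combined: 72:72:80
GCD = 8
= 9:9:10

9:9:10


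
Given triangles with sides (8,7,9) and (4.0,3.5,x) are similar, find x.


Scale factor = 4.0/8 = 0.5
Missing side = 9 × 0.5
= 4.5

4.5


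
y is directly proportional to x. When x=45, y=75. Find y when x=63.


Direct proportion: y/x = constant
k = 75/45 ≈ 1.6667
y₂ = k × 63 = 75 × 63 / 45 = 4725/45
= 105.00

105.00


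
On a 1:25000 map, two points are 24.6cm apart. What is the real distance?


Real distance = map distance × scale
= 24.6cm × 25000
= 615000 cm = 6150.0 m
= 6.150 km

6.150 km


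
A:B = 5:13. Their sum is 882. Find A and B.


Let A = 5k, B = 13k.
5k + 13k = 882
18k = 882 → k = 882/18 = 49
A = 5×49 = 245, B = 13×49 = 637
= A = 245, B = 637

A = 245, B = 637


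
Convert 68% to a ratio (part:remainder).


68% means 68 parts out of 100; remainder = 32
Part : remainder = 68:32
GCD = 4
= 17:8

17:8


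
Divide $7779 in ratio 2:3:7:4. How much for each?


Total parts = 2 + 3 + 7 + 4 = 16
Part 1: 7779 × 2/16 = 972.38
Part 2: 7779 × 3/16 = 1458.56
Part 3: 7779 × 7/16 = 3403.31
Part 4: 7779 × 4/16 = 1944.75
= Part 1: $972.38, Part 2: $1458.56, Part 3: $3403.31, Part 4: $1944.75

Part 1: $972.38, Part 2: $1458.56, Part 3: $3403.31, Part 4: $1944.75


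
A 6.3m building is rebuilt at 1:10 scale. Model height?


Model size = real / scale
= 6.3 / 10
= 0.6300 m

0.6300 m


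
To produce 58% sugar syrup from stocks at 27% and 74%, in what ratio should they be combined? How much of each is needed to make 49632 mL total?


Let x parts of 27% mix with y parts of 74%.
27x + 74y = 58(x + y)
27x + 74y = 58x + 58y
x(27 - 58) = y(58 - 74)
x/y = (74 - 58)/(58 - 27) = 16/31
Simplify: 16:31
Total parts = 47; one part = 49632/47 = 1056.00 mL
27% solution: 16×1056.00 = 16896.00 mL
74% solution: 31×1056.00 = 32736.00 mL
= ratio 16:31; 16896.00 mL and 32736.00 mL

ratio 16:31; 16896.00 mL and 32736.00 mL


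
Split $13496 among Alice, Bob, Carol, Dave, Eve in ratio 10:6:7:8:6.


Total parts = 10 + 6 + 7 + 8 + 6 = 37
Alice: 13496 × 10/37 = 3647.57
Bob: 13496 × 6/37 = 2188.54
Carol: 13496 × 7/37 = 2553.30
Dave: 13496 × 8/37 = 2918.05
Eve: 13496 × 6/37 = 2188.54
= Alice: $3647.57, Bob: $2188.54, Carol: $2553.30, Dave: $2918.05, Eve: $2188.54

Alice: $3647.57, Bob: $2188.54, Carol: $2553.30, Dave: $2918.05, Eve: $2188.54


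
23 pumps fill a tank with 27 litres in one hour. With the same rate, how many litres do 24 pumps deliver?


Direct proportion: y/x = constant
k = 27/23 ≈ 1.1739
y₂ = k × 24 = 27 × 24 / 23 = 648/23
≈ 28.17

28.17


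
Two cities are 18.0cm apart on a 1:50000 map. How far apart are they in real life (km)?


Real distance = map distance × scale
= 18.0cm × 50000
= 900000 cm = 9000.0 m
= 9.000 km

9.000 km


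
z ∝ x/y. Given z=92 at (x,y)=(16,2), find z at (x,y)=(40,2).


z = k·x/y
Solve for k using the known point: k = z·y/x = 92×2/16 = 184/16 = 11.5000
Now evaluate at x=40, y=2:
z = k × 40 / 2 = (184 × 40) / (16 × 2) = 7360/32
= 230.0000

230.0000


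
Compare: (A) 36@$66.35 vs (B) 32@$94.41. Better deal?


Deal A: $66.35/36 = $1.8431/unit
Deal B: $94.41/32 = $2.9503/unit
A is cheaper per unit
= Deal A

Deal A


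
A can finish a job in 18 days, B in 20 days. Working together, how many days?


Rate of A = 1/18 per day
Rate of B = 1/20 per day
Combined rate = 1/18 + 1/20 = 38/360 ≈ 0.1056 per day
Days = 1 / combined rate = 360/38
≈ 9.47 days

9.47 days


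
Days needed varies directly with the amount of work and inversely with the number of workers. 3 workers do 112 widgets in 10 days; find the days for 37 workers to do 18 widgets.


Days ∝ work / workers, so d₂ = d₁ × (m₁/m₂) × (w₂/w₁)
Workers factor (inverse): 3/37 ≈ 0.0811
Work factor (direct): 18/112 ≈ 0.1607
d₂ = 10 × 3/37 × 18/112 = (10 × 3 × 18) / (37 × 112) = 540/4144
≈ 0.13 days

0.13 days


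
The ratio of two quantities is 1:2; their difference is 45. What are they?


Let A = 1k, B = 2k.
2k - 1k = 45
1k = 45 → k = 45/1 = 45
A = 1×45 = 45, B = 2×45 = 90
= A = 45, B = 90

A = 45, B = 90


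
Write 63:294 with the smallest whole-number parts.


GCD(63, 294) = 21
63/21 : 294/21
= 3:14

3:14


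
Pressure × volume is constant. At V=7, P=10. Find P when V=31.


Inverse proportion: x × y = constant
k = 7 × 10 = 70
y₂ = k / 31 = 70 / 31
= 2.26

2.26


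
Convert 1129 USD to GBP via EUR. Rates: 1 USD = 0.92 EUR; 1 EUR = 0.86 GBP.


Step 1: 1129 USD × 0.92 = 1038.68 EUR
Step 2: 1038.68 EUR × 0.86 = 893.26 GBP
Implied rate USD→GBP = 0.92 × 0.86 = 0.7912
= 893.26 GBP

893.26 GBP


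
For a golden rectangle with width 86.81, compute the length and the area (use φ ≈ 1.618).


φ = (1 + √5) / 2 ≈ 1.618
Length = width × φ = 86.81 × 1.618 = 140.45858
≈ 140.46
Area = width × length = 86.81 × 140.45858 = 12193.2093298 ≈ 12193.21
= Length: 140.46, Area: 12193.21

Length: 140.46, Area: 12193.21


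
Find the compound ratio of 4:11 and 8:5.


Compound ratio = (4×8) : (11×5)
= 32:55
GCD = 1
= 32:55

32:55


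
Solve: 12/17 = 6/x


Cross multiply: 12 × x = 17 × 6
12x = 102
x = 102 / 12
= 8.50

8.50


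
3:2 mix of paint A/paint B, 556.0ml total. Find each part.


Total parts = 3 + 2 = 5
paint A: 556.0 × 3/5 = 333.6ml
paint B: 556.0 × 2/5 = 222.4ml
= 333.6ml and 222.4ml

333.6ml and 222.4ml


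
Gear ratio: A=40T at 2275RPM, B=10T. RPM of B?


Gear ratio = 40:10 = 4:1
RPM_B = RPM_A × (teeth_A / teeth_B)
= 2275 × (40/10)
= 9100.0 RPM

9100.0 RPM


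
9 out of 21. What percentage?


Percentage = (part / whole) × 100
= (9 / 21) × 100
≈ 42.86%

42.86%


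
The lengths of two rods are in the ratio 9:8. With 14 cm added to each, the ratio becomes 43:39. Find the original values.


Let A = 9k, B = 8k.
(9k + 14) / (8k + 14) = 43/39
Cross-multiply: 39(9k + 14) = 43(8k + 14)
351k + 546 = 344k + 602
351k - 344k = 602 - 546
7k = 56
k = 56/7 = 8
A = 9×8 = 72, B = 8×8 = 64
= A = 72, B = 64

A = 72, B = 64


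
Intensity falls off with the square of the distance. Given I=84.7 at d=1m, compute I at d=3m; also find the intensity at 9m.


I₁d₁² = I₂d₂²
I at 3m = 84.7 × (1/3)² = 84.7 × 1/9 = 84.7/9 ≈ 9.4111
I at 9m = 84.7 × (1/9)² = 84.7 × 1/81 = 84.7/81 ≈ 1.0457
= 9.4111 and 1.0457

9.4111 and 1.0457


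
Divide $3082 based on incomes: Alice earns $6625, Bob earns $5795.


Total income = 6625 + 5795 = $12420
Alice: $3082 × 6625/12420 = $1643.98
Bob: $3082 × 5795/12420 = $1438.02
= Alice: $1643.98, Bob: $1438.02

Alice: $1643.98, Bob: $1438.02


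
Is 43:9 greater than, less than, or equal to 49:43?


43/9 = 4.7778
49/43 = 1.1395
4.7778 > 1.1395, so 43:9 is greater
= greater than

greater than


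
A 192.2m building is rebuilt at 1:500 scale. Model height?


Model size = real / scale
= 192.2 / 500
= 0.3844 m

0.3844 m


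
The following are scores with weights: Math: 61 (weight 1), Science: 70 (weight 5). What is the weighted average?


Numerator = 61×1 + 70×5
= 61 + 350
= 411
Total weight = 6
Weighted avg = 411/6
= 68.50

68.50


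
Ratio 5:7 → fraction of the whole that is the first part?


Total parts = 5 + 7 = 12
First part: 5/12 = 5/12
= 5/12

5/12


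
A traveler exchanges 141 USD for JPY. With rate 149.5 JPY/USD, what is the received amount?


Amount × rate = 141 × 149.5
= 21079.50 JPY

21079.50 JPY


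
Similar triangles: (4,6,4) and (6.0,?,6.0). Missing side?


Scale factor = 6.0/4 = 1.5
Missing side = 6 × 1.5
= 9.0

9.0


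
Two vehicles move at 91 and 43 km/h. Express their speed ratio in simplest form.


Ratio = 91:43
GCD = 1
Simplified = 91:43
Time ratio (same distance) = 43:91
Speed ratio = 91:43

91:43


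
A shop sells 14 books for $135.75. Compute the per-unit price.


Unit rate = total / quantity
= 135.75 / 14
= $9.70 per unit

$9.70 per unit


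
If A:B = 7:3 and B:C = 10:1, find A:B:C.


Match B: multiply A:B by 10 → 70:30
Multiply B:C by 3 → 30:3
Combined: 70:30:3
GCD = 1
= 70:30:3

70:30:3


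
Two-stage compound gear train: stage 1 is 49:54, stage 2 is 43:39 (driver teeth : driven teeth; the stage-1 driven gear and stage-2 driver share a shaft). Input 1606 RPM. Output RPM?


Stage 1: RPM_B = RPM_A × t_A/t_B = 1606 × 49/54 = 78694/54 ≈ 1457.30
B and C share a shaft → RPM_C = RPM_B
Stage 2: RPM_D = RPM_C × t_C/t_D = RPM_A × (t_A×t_C)/(t_B×t_D)
Overall ratio = (49×43)/(54×39) = 2107/2106
RPM_D = 1606 × 2107/2106 = 3383842/2106
≈ 1606.76 RPM

1606.76 RPM


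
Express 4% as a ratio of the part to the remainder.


4% means 4 parts out of 100; remainder = 96
Part : remainder = 4:96
GCD = 4
= 1:24

1:24


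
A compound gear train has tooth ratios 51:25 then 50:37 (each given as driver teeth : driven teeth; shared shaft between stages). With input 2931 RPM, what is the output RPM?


Stage 1: RPM_B = RPM_A × t_A/t_B = 2931 × 51/25 = 149481/25 = 5979.24
B and C share a shaft → RPM_C = RPM_B
Stage 2: RPM_D = RPM_C × t_C/t_D = RPM_A × (t_A×t_C)/(t_B×t_D)
Overall ratio = (51×50)/(25×37) = 2550/925
RPM_D = 2931 × 2550/925 = 7474050/925
≈ 8080.05 RPM

8080.05 RPM


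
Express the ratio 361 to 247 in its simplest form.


GCD(361, 247) = 19
361/19 : 247/19
= 19:13

19:13


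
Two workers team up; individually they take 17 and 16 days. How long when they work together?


Rate of A = 1/17 per day
Rate of B = 1/16 per day
Combined rate = 1/17 + 1/16 = 33/272 ≈ 0.1213 per day
Days = 1 / combined rate = 272/33
≈ 8.24 days

8.24 days


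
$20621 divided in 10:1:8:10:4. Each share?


Total parts = 10 + 1 + 8 + 10 + 4 = 33
Part 1: 20621 × 10/33 = 6248.79
Part 2: 20621 × 1/33 = 624.88
Part 3: 20621 × 8/33 = 4999.03
Part 4: 20621 × 10/33 = 6248.79
Part 5: 20621 × 4/33 = 2499.52
= Part 1: $6248.79, Part 2: $624.88, Part 3: $4999.03, Part 4: $6248.79, Part 5: $2499.52

Part 1: $6248.79, Part 2: $624.88, Part 3: $4999.03, Part 4: $6248.79, Part 5: $2499.52


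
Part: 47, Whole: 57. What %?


Percentage = (part / whole) × 100
= (47 / 57) × 100
≈ 82.46%

82.46%


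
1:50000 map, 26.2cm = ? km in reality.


Real distance = map distance × scale
= 26.2cm × 50000
= 1310000 cm = 13100.0 m
= 13.100 km

13.100 km


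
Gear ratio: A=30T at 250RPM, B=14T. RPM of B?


Gear ratio = 30:14 = 15:7
RPM_B = RPM_A × (teeth_A / teeth_B)
= 250 × (30/14)
= 535.7 RPM

535.7 RPM


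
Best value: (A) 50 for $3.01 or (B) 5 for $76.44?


Deal A: $3.01/50 = $0.0602/unit
Deal B: $76.44/5 = $15.2880/unit
A is cheaper per unit
= Deal A

Deal A


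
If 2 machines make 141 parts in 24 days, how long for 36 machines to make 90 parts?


Days ∝ work / workers, so d₂ = d₁ × (m₁/m₂) × (w₂/w₁)
Workers factor (inverse): 2/36 ≈ 0.0556
Work factor (direct): 90/141 ≈ 0.6383
d₂ = 24 × 2/36 × 90/141 = (24 × 2 × 90) / (36 × 141) = 4320/5076
≈ 0.85 days

0.85 days


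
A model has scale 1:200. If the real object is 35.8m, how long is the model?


Model size = real / scale
= 35.8 / 200
= 0.1790 m

0.1790 m


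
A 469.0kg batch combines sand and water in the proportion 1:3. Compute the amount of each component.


Total parts = 1 + 3 = 4
sand: 469.0 × 1/4 = 117.3kg
water: 469.0 × 3/4 = 351.8kg
= 117.3kg and 351.8kg

117.3kg and 351.8kg


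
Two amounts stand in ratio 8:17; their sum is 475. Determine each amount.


Let A = 8k, B = 17k.
8k + 17k = 475
25k = 475 → k = 475/25 = 19
A = 8×19 = 152, B = 17×19 = 323
= A = 152, B = 323

A = 152, B = 323


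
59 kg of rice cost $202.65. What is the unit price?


Unit rate = total / quantity
= 202.65 / 59
= $3.43 per unit

$3.43 per unit


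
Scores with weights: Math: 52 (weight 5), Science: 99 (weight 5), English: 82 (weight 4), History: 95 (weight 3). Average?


Numerator = 52×5 + 99×5 + 82×4 + 95×3
= 260 + 495 + 328 + 285
= 1368
Total weight = 17
Weighted avg = 1368/17
= 80.47

80.47


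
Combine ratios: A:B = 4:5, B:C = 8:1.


Match B: multiply A:B by 8 → 32:40
Multiply B:C by 5 → 40:5
Combined: 32:40:5
GCD = 1
= 32:40:5

32:40:5


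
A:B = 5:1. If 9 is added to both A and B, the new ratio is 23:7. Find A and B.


Let A = 5k, B = 1k.
(5k + 9) / (1k + 9) = 23/7
Cross-multiply: 7(5k + 9) = 23(1k + 9)
35k + 63 = 23k + 207
35k - 23k = 207 - 63
12k = 144
k = 144/12 = 12
A = 5×12 = 60, B = 1×12 = 12
= A = 60, B = 12

A = 60, B = 12
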